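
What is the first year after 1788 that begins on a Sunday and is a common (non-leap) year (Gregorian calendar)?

Jan 1 advances by 2 weekdays after a leap year and by 1 after a common year.
1788: Jan 1 is Tuesday (leap).
1789: Thursday
1790: Friday
1791: Saturday
1792: Sunday (leap)
1793: Tuesday
1794: Wednesday
1795: Thursday
1796: Friday (leap)
1797: Sunday
1797 begins on a Sunday and is a common year.

1797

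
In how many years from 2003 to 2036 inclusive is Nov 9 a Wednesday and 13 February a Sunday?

4

Check each year's weekday for Nov 9 and 13 February:
  2003: Sun/Thu  2004: Tue/Fri  2005: Wed/Sun ✓  2006: Thu/Mon  2007: Fri/Tue  2008: Sun/Wed  2009: Mon/Fri  2010: Tue/Sat  2011: Wed/Sun ✓  2012: Fri/Mon  2013: Sat/Wed  2014: Sun/Thu  2015: Mon/Fri  2016: Wed/Sat  …(6 more)…  2023: Thu/Mon  2024: Sat/Tue  2025: Sun/Thu  2026: Mon/Fri  2027: Tue/Sat  2028: Thu/Sun  2029: Fri/Tue  2030: Sat/Wed  2031: Sun/Thu  2032: Tue/Fri  2033: Wed/Sun ✓  2034: Thu/Mon  2035: Fri/Tue  2036: Sun/Wed
Both conditions hold in: 2005, 2011, 2022, 2033 — 4.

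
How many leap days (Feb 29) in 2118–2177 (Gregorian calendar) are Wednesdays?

2

Leap years in 2118–2177: 15 of them.
Feb 29 weekday advances by 5 (mod 7) from one leap year to the next four years later (or differs when a century non-leap intervenes).
Leap-day weekdays: 2120:Thu 2124:Tue 2128:Sun 2132:Fri 2136:Wed✓ 2140:Mon 2144:Sat 2148:Thu 2152:Tue 2156:Sun 2160:Fri 2164:Wed✓ 2168:Mon 2172:Sat 2176:Thu
Wednesday: 2136, 2164 → 2.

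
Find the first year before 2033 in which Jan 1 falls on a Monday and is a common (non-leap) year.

Jan 1 advances by 2 weekdays after a leap year and by 1 after a common year.
2033: Jan 1 is Saturday.
2032: Thursday (leap)
2031: Wednesday
2030: Tuesday
2029: Monday
2029 begins on a Monday and is a common year.

2029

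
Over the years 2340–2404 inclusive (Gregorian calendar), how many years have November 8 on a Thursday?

9

Track November 8's weekday year by year (advancing +1, or +2 across a Feb 29):
  2340: Fri  2341: Sat (+1)  2342: Sun (+1)  2343: Mon (+1)  2344: Wed (+2)
  2345: Thu (+1) ✓  2346: Fri (+1)  2347: Sat (+1)  2348: Mon (+2)  2349: Tue (+1)
  2350: Wed (+1)  2351: Thu (+1) ✓  2352: Sat (+2)  2353: Sun (+1)  … (37 more years) …
  2391: Fri (+1)  2392: Sun (+2)  2393: Mon (+1)  2394: Tue (+1)  2395: Wed (+1)
  2396: Fri (+2)  2397: Sat (+1)  2398: Sun (+1)  2399: Mon (+1)  2400: Wed (+2)
  2401: Thu (+1) ✓  2402: Fri (+1)  2403: Sat (+1)  2404: Mon (+2)
Thursday years: 2345, 2351, 2356, 2362, 2373, 2379, 2384, 2390, 2401 — 9 in total.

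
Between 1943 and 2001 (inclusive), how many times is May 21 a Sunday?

Track May 21's weekday year by year (advancing +1, or +2 across a Feb 29):
  1943: Fri  1944: Sun (+2) ✓  1945: Mon (+1)  1946: Tue (+1)  1947: Wed (+1)
  1948: Fri (+2)  1949: Sat (+1)  1950: Sun (+1) ✓  1951: Mon (+1)  1952: Wed (+2)
  1953: Thu (+1)  1954: Fri (+1)  1955: Sat (+1)  1956: Mon (+2)  … (31 more years) …
  1988: Sat (+2)  1989: Sun (+1) ✓  1990: Mon (+1)  1991: Tue (+1)  1992: Thu (+2)
  1993: Fri (+1)  1994: Sat (+1)  1995: Sun (+1) ✓  1996: Tue (+2)  1997: Wed (+1)
  1998: Thu (+1)  1999: Fri (+1)  2000: Sun (+2) ✓  2001: Mon (+1)
Sunday years: 1944, 1950, 1961, 1967, 1972, 1978, 1989, 1995, 2000 — 9 in total.

9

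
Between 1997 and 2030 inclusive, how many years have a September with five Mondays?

10

September has 30 days; it has five Mondays when Monday falls among the first (month-length − 28) days — i.e. when September 1 is one of Monday/Sunday.
September 1 by year: 1997:Mon✓ 1998:Tue 1999:Wed 2000:Fri 2001:Sat 2002:Sun✓ 2003:Mon✓ 2004:Wed 2005:Thu 2006:Fri 2007:Sat 2008:Mon✓ 2009:Tue 2010:Wed 2011:Thu …(4 more)… 2016:Thu 2017:Fri 2018:Sat 2019:Sun✓ 2020:Tue 2021:Wed 2022:Thu 2023:Fri 2024:Sun✓ 2025:Mon✓ 2026:Tue 2027:Wed 2028:Fri 2029:Sat 2030:Sun✓
Years with five Mondays: 1997, 2002, 2003, 2008, 2013, 2014, 2019, 2024, 2025, 2030 → 10.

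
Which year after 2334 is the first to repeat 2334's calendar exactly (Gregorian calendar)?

2345

Two years share a calendar iff Jan 1 falls on the same weekday and both are leap or both are common. 2334: Jan 1 is Monday, common year.
2335: Jan 1 Tuesday, common
2336: Jan 1 Wednesday, leap
2337: Jan 1 Friday, common
2338: Jan 1 Saturday, common
2339: Jan 1 Sunday, common
2340: Jan 1 Monday, leap
2341: Jan 1 Wednesday, common
2342: Jan 1 Thursday, common
2343: Jan 1 Friday, common
2344: Jan 1 Saturday, leap
2345: Jan 1 Monday, common
2345 matches on both conditions.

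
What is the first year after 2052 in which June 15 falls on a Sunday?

From one year to the next, a fixed date's weekday advances by 1, or by 2 when a Feb 29 lies between the two dates.
2052: June 15 is Saturday.
2053: Sunday (+1)
June 15 falls on a Sunday in 2053.

2053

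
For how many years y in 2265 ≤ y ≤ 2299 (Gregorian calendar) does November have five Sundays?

9

November has 30 days; it has five Sundays when Sunday falls among the first (month-length − 28) days — i.e. when November 1 is one of Sunday/Saturday.
November 1 by year: 2265:Wed 2266:Thu 2267:Fri 2268:Sun✓ 2269:Mon 2270:Tue 2271:Wed 2272:Fri 2273:Sat✓ 2274:Sun✓ 2275:Mon 2276:Wed 2277:Thu 2278:Fri 2279:Sat✓ …(5 more)… 2285:Sun✓ 2286:Mon 2287:Tue 2288:Thu 2289:Fri 2290:Sat✓ 2291:Sun✓ 2292:Tue 2293:Wed 2294:Thu 2295:Fri 2296:Sun✓ 2297:Mon 2298:Tue 2299:Wed
Years with five Sundays: 2268, 2273, 2274, 2279, 2284, 2285, 2290, 2291, 2296 → 9.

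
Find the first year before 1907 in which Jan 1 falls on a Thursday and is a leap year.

Jan 1 advances by 2 weekdays after a leap year and by 1 after a common year.
1907: Jan 1 is Tuesday.
1906: Monday
1905: Sunday
1904: Friday (leap)
1903: Thursday
1902: Wednesday
1901: Tuesday
1900: Monday
1899: Sunday
1898: Saturday
1897: Friday
1896: Wednesday (leap)
1895: Tuesday
1894: Monday
1893: Sunday
1892: Friday (leap)
1891: Thursday
1890: Wednesday
1889: Tuesday
1888: Sunday (leap)
1887: Saturday
1886: Friday
1885: Thursday
1884: Tuesday (leap)
1883: Monday
1882: Sunday
1881: Saturday
1880: Thursday (leap)
1880 begins on a Thursday and is a leap year.

1880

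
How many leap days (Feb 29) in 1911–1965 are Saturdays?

Leap years in 1911–1965: 14 of them.
Feb 29 weekday advances by 5 (mod 7) from one leap year to the next four years later (or differs when a century non-leap intervenes).
Leap-day weekdays: 1912:Thu 1916:Tue 1920:Sun 1924:Fri 1928:Wed 1932:Mon 1936:Sat✓ 1940:Thu 1944:Tue 1948:Sun 1952:Fri 1956:Wed 1960:Mon 1964:Sat✓
Saturday: 1936, 1964 → 2.

2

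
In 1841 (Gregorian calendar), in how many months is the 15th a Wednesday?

Check the 15th of each month of 1841: Jan 15: Fri, Feb 15: Mon, Mar 15: Mon, Apr 15: Thu, May 15: Sat, Jun 15: Tue, Jul 15: Thu, Aug 15: Sun, Sep 15: Wed, Oct 15: Fri, Nov 15: Mon, Dec 15: Wed.
Wednesday occurs in September, December — 2 months.

2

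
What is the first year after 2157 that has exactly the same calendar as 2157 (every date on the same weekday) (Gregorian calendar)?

Two years share a calendar iff Jan 1 falls on the same weekday and both are leap or both are common. 2157: Jan 1 is Saturday, common year.
2158: Jan 1 Sunday, common
2159: Jan 1 Monday, common
2160: Jan 1 Tuesday, leap
2161: Jan 1 Thursday, common
2162: Jan 1 Friday, common
2163: Jan 1 Saturday, common
2163 matches on both conditions.

2163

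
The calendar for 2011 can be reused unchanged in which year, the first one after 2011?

Two years share a calendar iff Jan 1 falls on the same weekday and both are leap or both are common. 2011: Jan 1 is Saturday, common year.
2012: Jan 1 Sunday, leap
2013: Jan 1 Tuesday, common
2014: Jan 1 Wednesday, common
2015: Jan 1 Thursday, common
2016: Jan 1 Friday, leap
2017: Jan 1 Sunday, common
2018: Jan 1 Monday, common
2019: Jan 1 Tuesday, common
2020: Jan 1 Wednesday, leap
2021: Jan 1 Friday, common
2022: Jan 1 Saturday, common
2022 matches on both conditions.

2022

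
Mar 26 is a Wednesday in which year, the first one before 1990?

1986

From one year to the next, a fixed date's weekday advances by 1, or by 2 when a Feb 29 lies between the two dates.
1990: March 26 is Monday.
1989: Sunday (−1)
1988: Saturday (−1)
1987: Thursday (−2)
1986: Wednesday (−1)
Mar 26 falls on a Wednesday in 1986.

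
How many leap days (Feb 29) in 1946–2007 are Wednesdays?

Leap years in 1946–2007: 15 of them.
Feb 29 weekday advances by 5 (mod 7) from one leap year to the next four years later (or differs when a century non-leap intervenes).
Leap-day weekdays: 1948:Sun 1952:Fri 1956:Wed✓ 1960:Mon 1964:Sat 1968:Thu 1972:Tue 1976:Sun 1980:Fri 1984:Wed✓ 1988:Mon 1992:Sat 1996:Thu 2000:Tue 2004:Sun
Wednesday: 1956, 1984 → 2.

2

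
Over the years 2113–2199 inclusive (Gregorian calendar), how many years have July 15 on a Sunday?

Track July 15's weekday year by year (advancing +1, or +2 across a Feb 29):
  2113: Sat  2114: Sun (+1) ✓  2115: Mon (+1)  2116: Wed (+2)  2117: Thu (+1)
  2118: Fri (+1)  2119: Sat (+1)  2120: Mon (+2)  2121: Tue (+1)  2122: Wed (+1)
  2123: Thu (+1)  2124: Sat (+2)  2125: Sun (+1) ✓  2126: Mon (+1)  … (59 more years) …
  2186: Sat (+1)  2187: Sun (+1) ✓  2188: Tue (+2)  2189: Wed (+1)  2190: Thu (+1)
  2191: Fri (+1)  2192: Sun (+2) ✓  2193: Mon (+1)  2194: Tue (+1)  2195: Wed (+1)
  2196: Fri (+2)  2197: Sat (+1)  2198: Sun (+1) ✓  2199: Mon (+1)
Sunday years: 2114, 2125, 2131, 2136, 2142, 2153, 2159, 2164, 2170, 2181, 2187, 2192, 2198 — 13 in total.

13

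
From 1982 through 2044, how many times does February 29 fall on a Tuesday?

Leap years in 1982–2044: 16 of them.
Feb 29 weekday advances by 5 (mod 7) from one leap year to the next four years later (or differs when a century non-leap intervenes).
Leap-day weekdays: 1984:Wed 1988:Mon 1992:Sat 1996:Thu 2000:Tue✓ 2004:Sun 2008:Fri 2012:Wed 2016:Mon 2020:Sat 2024:Thu 2028:Tue✓ 2032:Sun 2036:Fri 2040:Wed 2044:Mon
Tuesday: 2000, 2028 → 2.

2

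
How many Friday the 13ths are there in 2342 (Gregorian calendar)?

Check the 13th of each month of 2342: Jan 13: Tue, Feb 13: Fri, Mar 13: Fri, Apr 13: Mon, May 13: Wed, Jun 13: Sat, Jul 13: Mon, Aug 13: Thu, Sep 13: Sun, Oct 13: Tue, Nov 13: Fri, Dec 13: Sun.
Friday occurs in February, March, November — 3 months.

3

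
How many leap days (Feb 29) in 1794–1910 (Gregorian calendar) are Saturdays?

Leap years in 1794–1910: 27 of them.
Feb 29 weekday advances by 5 (mod 7) from one leap year to the next four years later (or differs when a century non-leap intervenes).
Leap-day weekdays: 1796:Mon 1804:Wed 1808:Mon 1812:Sat✓ 1816:Thu 1820:Tue 1824:Sun 1828:Fri 1832:Wed 1836:Mon 1840:Sat✓ 1844:Thu 1848:Tue 1852:Sun 1856:Fri 1860:Wed 1864:Mon 1868:Sat✓ 1872:Thu 1876:Tue 1880:Sun 1884:Fri 1888:Wed 1892:Mon 1896:Sat✓ 1904:Mon 1908:Sat✓
Saturday: 1812, 1840, 1868, 1896, 1908 → 5.

5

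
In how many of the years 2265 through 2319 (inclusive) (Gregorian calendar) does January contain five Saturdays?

21

January has 31 days; it has five Saturdays when Saturday falls among the first (month-length − 28) days — i.e. when January 1 is one of Saturday/Friday/Thursday.
January 1 by year: 2265:Sun 2266:Mon 2267:Tue 2268:Wed 2269:Fri✓ 2270:Sat✓ 2271:Sun 2272:Mon 2273:Wed 2274:Thu✓ 2275:Fri✓ 2276:Sat✓ 2277:Mon 2278:Tue 2279:Wed …(25 more)… 2305:Sun 2306:Mon 2307:Tue 2308:Wed 2309:Fri✓ 2310:Sat✓ 2311:Sun 2312:Mon 2313:Wed 2314:Thu✓ 2315:Fri✓ 2316:Sat✓ 2317:Mon 2318:Tue 2319:Wed
Years with five Saturdays: 2269, 2270, 2274, 2275, 2276, 2280, 2281, 2285, 2286, 2287, 2291, 2292, 2297, 2298, 2303, 2304, 2309, 2310, 2314, 2315, 2316 → 21.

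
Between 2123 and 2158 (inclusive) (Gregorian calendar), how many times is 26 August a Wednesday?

4

Track 26 August's weekday year by year (advancing +1, or +2 across a Feb 29):
  2123: Thu  2124: Sat (+2)  2125: Sun (+1)  2126: Mon (+1)  2127: Tue (+1)
  2128: Thu (+2)  2129: Fri (+1)  2130: Sat (+1)  2131: Sun (+1)  2132: Tue (+2)
  2133: Wed (+1) ✓  2134: Thu (+1)  2135: Fri (+1)  2136: Sun (+2)  … (8 more years) …
  2145: Thu (+1)  2146: Fri (+1)  2147: Sat (+1)  2148: Mon (+2)  2149: Tue (+1)
  2150: Wed (+1) ✓  2151: Thu (+1)  2152: Sat (+2)  2153: Sun (+1)  2154: Mon (+1)
  2155: Tue (+1)  2156: Thu (+2)  2157: Fri (+1)  2158: Sat (+1)
Wednesday years: 2133, 2139, 2144, 2150 — 4 in total.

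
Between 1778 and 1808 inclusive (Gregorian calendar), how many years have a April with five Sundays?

April has 30 days; it has five Sundays when Sunday falls among the first (month-length − 28) days — i.e. when April 1 is one of Sunday/Saturday.
April 1 by year: 1778:Wed 1779:Thu 1780:Sat✓ 1781:Sun✓ 1782:Mon 1783:Tue 1784:Thu 1785:Fri 1786:Sat✓ 1787:Sun✓ 1788:Tue 1789:Wed 1790:Thu 1791:Fri 1792:Sun✓ 1793:Mon 1794:Tue 1795:Wed 1796:Fri 1797:Sat✓ 1798:Sun✓ 1799:Mon 1800:Tue 1801:Wed 1802:Thu 1803:Fri 1804:Sun✓ 1805:Mon 1806:Tue 1807:Wed 1808:Fri
Years with five Sundays: 1780, 1781, 1786, 1787, 1792, 1797, 1798, 1804 → 8.

8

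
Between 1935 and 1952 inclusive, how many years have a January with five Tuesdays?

January has 31 days; it has five Tuesdays when Tuesday falls among the first (month-length − 28) days — i.e. when January 1 is one of Tuesday/Monday/Sunday.
January 1 by year: 1935:Tue✓ 1936:Wed 1937:Fri 1938:Sat 1939:Sun✓ 1940:Mon✓ 1941:Wed 1942:Thu 1943:Fri 1944:Sat 1945:Mon✓ 1946:Tue✓ 1947:Wed 1948:Thu 1949:Sat 1950:Sun✓ 1951:Mon✓ 1952:Tue✓
Years with five Tuesdays: 1935, 1939, 1940, 1945, 1946, 1950, 1951, 1952 → 8.

8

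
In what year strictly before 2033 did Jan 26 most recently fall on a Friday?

From one year to the next, a fixed date's weekday advances by 1, or by 2 when a Feb 29 lies between the two dates.
2033: January 26 is Wednesday.
2032: Monday (−2)
2031: Sunday (−1)
2030: Saturday (−1)
2029: Friday (−1)
Jan 26 falls on a Friday in 2029.

2029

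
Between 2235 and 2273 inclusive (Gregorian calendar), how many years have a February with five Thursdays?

February has 28 days (29 in leap years); it has five Thursdays when Thursday falls among the first (month-length − 28) days — i.e. when February 1 is Thursday in a leap year (never in a common year).
February 1 by year: 2235:Sun 2236:Mon 2237:Wed 2238:Thu 2239:Fri 2240:Sat 2241:Mon 2242:Tue 2243:Wed 2244:Thu✓ 2245:Sat 2246:Sun 2247:Mon 2248:Tue 2249:Thu …(9 more)… 2259:Tue 2260:Wed 2261:Fri 2262:Sat 2263:Sun 2264:Mon 2265:Wed 2266:Thu 2267:Fri 2268:Sat 2269:Mon 2270:Tue 2271:Wed 2272:Thu✓ 2273:Sat
Years with five Thursdays: 2244, 2272 → 2.

2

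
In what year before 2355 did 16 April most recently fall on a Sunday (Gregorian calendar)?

2350

From one year to the next, a fixed date's weekday advances by 1, or by 2 when a Feb 29 lies between the two dates.
2355: April 16 is Saturday.
2354: Friday (−1)
2353: Thursday (−1)
2352: Wednesday (−1)
2351: Monday (−2)
2350: Sunday (−1)
16 April falls on a Sunday in 2350.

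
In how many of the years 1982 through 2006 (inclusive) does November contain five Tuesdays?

8

November has 30 days; it has five Tuesdays when Tuesday falls among the first (month-length − 28) days — i.e. when November 1 is one of Tuesday/Monday.
November 1 by year: 1982:Mon✓ 1983:Tue✓ 1984:Thu 1985:Fri 1986:Sat 1987:Sun 1988:Tue✓ 1989:Wed 1990:Thu 1991:Fri 1992:Sun 1993:Mon✓ 1994:Tue✓ 1995:Wed 1996:Fri 1997:Sat 1998:Sun 1999:Mon✓ 2000:Wed 2001:Thu 2002:Fri 2003:Sat 2004:Mon✓ 2005:Tue✓ 2006:Wed
Years with five Tuesdays: 1982, 1983, 1988, 1993, 1994, 1999, 2004, 2005 → 8.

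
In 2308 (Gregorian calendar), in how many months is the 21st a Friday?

Check the 21st of each month of 2308: Jan 21: Tue, Feb 21: Fri, Mar 21: Sat, Apr 21: Tue, May 21: Thu, Jun 21: Sun, Jul 21: Tue, Aug 21: Fri, Sep 21: Mon, Oct 21: Wed, Nov 21: Sat, Dec 21: Mon.
Friday occurs in February, August — 2 months.

2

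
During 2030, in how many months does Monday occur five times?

A month of length L has five Mondays iff its first Monday is on day ≤ L−28 (so day 1–3 in a 31-day month, 1–2 in a 30-day month, day 1 in a leap February).
Checking each month of 2030: Jan starts Tue (31d); Feb starts Fri (28d); Mar starts Fri (31d); Apr starts Mon (30d) ✓; May starts Wed (31d); Jun starts Sat (30d); Jul starts Mon (31d) ✓; Aug starts Thu (31d); Sep starts Sun (30d) ✓; Oct starts Tue (31d); Nov starts Fri (30d); Dec starts Sun (31d) ✓.
Five-Monday months: April, July, September, December → 4.

4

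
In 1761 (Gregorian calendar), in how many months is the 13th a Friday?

Check the 13th of each month of 1761: Jan 13: Tue, Feb 13: Fri, Mar 13: Fri, Apr 13: Mon, May 13: Wed, Jun 13: Sat, Jul 13: Mon, Aug 13: Thu, Sep 13: Sun, Oct 13: Tue, Nov 13: Fri, Dec 13: Sun.
Friday occurs in February, March, November — 3 months.

3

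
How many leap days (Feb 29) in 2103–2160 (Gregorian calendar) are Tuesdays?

2

Leap years in 2103–2160: 15 of them.
Feb 29 weekday advances by 5 (mod 7) from one leap year to the next four years later (or differs when a century non-leap intervenes).
Leap-day weekdays: 2104:Fri 2108:Wed 2112:Mon 2116:Sat 2120:Thu 2124:Tue✓ 2128:Sun 2132:Fri 2136:Wed 2140:Mon 2144:Sat 2148:Thu 2152:Tue✓ 2156:Sun 2160:Fri
Tuesday: 2124, 2152 → 2.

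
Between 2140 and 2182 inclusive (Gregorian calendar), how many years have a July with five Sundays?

19

July has 31 days; it has five Sundays when Sunday falls among the first (month-length − 28) days — i.e. when July 1 is one of Sunday/Saturday/Friday.
July 1 by year: 2140:Fri✓ 2141:Sat✓ 2142:Sun✓ 2143:Mon 2144:Wed 2145:Thu 2146:Fri✓ 2147:Sat✓ 2148:Mon 2149:Tue 2150:Wed 2151:Thu 2152:Sat✓ 2153:Sun✓ 2154:Mon …(13 more)… 2168:Fri✓ 2169:Sat✓ 2170:Sun✓ 2171:Mon 2172:Wed 2173:Thu 2174:Fri✓ 2175:Sat✓ 2176:Mon 2177:Tue 2178:Wed 2179:Thu 2180:Sat✓ 2181:Sun✓ 2182:Mon
Years with five Sundays: 2140, 2141, 2142, 2146, 2147, 2152, 2153, 2157, 2158, 2159, 2163, 2164, 2168, 2169, 2170, 2174, 2175, 2180, 2181 → 19.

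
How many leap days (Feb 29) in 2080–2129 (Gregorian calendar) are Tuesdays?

2

Leap years in 2080–2129: 12 of them.
Feb 29 weekday advances by 5 (mod 7) from one leap year to the next four years later (or differs when a century non-leap intervenes).
Leap-day weekdays: 2080:Thu 2084:Tue✓ 2088:Sun 2092:Fri 2096:Wed 2104:Fri 2108:Wed 2112:Mon 2116:Sat 2120:Thu 2124:Tue✓ 2128:Sun
Tuesday: 2084, 2124 → 2.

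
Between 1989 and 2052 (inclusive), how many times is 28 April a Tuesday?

Track 28 April's weekday year by year (advancing +1, or +2 across a Feb 29):
  1989: Fri  1990: Sat (+1)  1991: Sun (+1)  1992: Tue (+2) ✓  1993: Wed (+1)
  1994: Thu (+1)  1995: Fri (+1)  1996: Sun (+2)  1997: Mon (+1)  1998: Tue (+1) ✓
  1999: Wed (+1)  2000: Fri (+2)  2001: Sat (+1)  2002: Sun (+1)  … (36 more years) …
  2039: Thu (+1)  2040: Sat (+2)  2041: Sun (+1)  2042: Mon (+1)  2043: Tue (+1) ✓
  2044: Thu (+2)  2045: Fri (+1)  2046: Sat (+1)  2047: Sun (+1)  2048: Tue (+2) ✓
  2049: Wed (+1)  2050: Thu (+1)  2051: Fri (+1)  2052: Sun (+2)
Tuesday years: 1992, 1998, 2009, 2015, 2020, 2026, 2037, 2043, 2048 — 9 in total.

9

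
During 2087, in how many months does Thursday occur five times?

A month of length L has five Thursdays iff its first Thursday is on day ≤ L−28 (so day 1–3 in a 31-day month, 1–2 in a 30-day month, day 1 in a leap February).
Checking each month of 2087: Jan starts Wed (31d) ✓; Feb starts Sat (28d); Mar starts Sat (31d); Apr starts Tue (30d); May starts Thu (31d) ✓; Jun starts Sun (30d); Jul starts Tue (31d) ✓; Aug starts Fri (31d); Sep starts Mon (30d); Oct starts Wed (31d) ✓; Nov starts Sat (30d); Dec starts Mon (31d).
Five-Thursday months: January, May, July, October → 4.

4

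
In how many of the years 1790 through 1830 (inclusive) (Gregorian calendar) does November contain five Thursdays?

November has 30 days; it has five Thursdays when Thursday falls among the first (month-length − 28) days — i.e. when November 1 is one of Thursday/Wednesday.
November 1 by year: 1790:Mon 1791:Tue 1792:Thu✓ 1793:Fri 1794:Sat 1795:Sun 1796:Tue 1797:Wed✓ 1798:Thu✓ 1799:Fri 1800:Sat 1801:Sun 1802:Mon 1803:Tue 1804:Thu✓ …(11 more)… 1816:Fri 1817:Sat 1818:Sun 1819:Mon 1820:Wed✓ 1821:Thu✓ 1822:Fri 1823:Sat 1824:Mon 1825:Tue 1826:Wed✓ 1827:Thu✓ 1828:Sat 1829:Sun 1830:Mon
Years with five Thursdays: 1792, 1797, 1798, 1804, 1809, 1810, 1815, 1820, 1821, 1826, 1827 → 11.

11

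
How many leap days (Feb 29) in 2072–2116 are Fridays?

2

Leap years in 2072–2116: 11 of them.
Feb 29 weekday advances by 5 (mod 7) from one leap year to the next four years later (or differs when a century non-leap intervenes).
Leap-day weekdays: 2072:Mon 2076:Sat 2080:Thu 2084:Tue 2088:Sun 2092:Fri✓ 2096:Wed 2104:Fri✓ 2108:Wed 2112:Mon 2116:Sat
Friday: 2092, 2104 → 2.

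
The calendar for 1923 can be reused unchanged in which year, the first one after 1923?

Two years share a calendar iff Jan 1 falls on the same weekday and both are leap or both are common. 1923: Jan 1 is Monday, common year.
1924: Jan 1 Tuesday, leap
1925: Jan 1 Thursday, common
1926: Jan 1 Friday, common
1927: Jan 1 Saturday, common
1928: Jan 1 Sunday, leap
1929: Jan 1 Tuesday, common
1930: Jan 1 Wednesday, common
1931: Jan 1 Thursday, common
1932: Jan 1 Friday, leap
1933: Jan 1 Sunday, common
1934: Jan 1 Monday, common
1934 matches on both conditions.

1934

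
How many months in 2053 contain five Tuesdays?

4

A month of length L has five Tuesdays iff its first Tuesday is on day ≤ L−28 (so day 1–3 in a 31-day month, 1–2 in a 30-day month, day 1 in a leap February).
Checking each month of 2053: Jan starts Wed (31d); Feb starts Sat (28d); Mar starts Sat (31d); Apr starts Tue (30d) ✓; May starts Thu (31d); Jun starts Sun (30d); Jul starts Tue (31d) ✓; Aug starts Fri (31d); Sep starts Mon (30d) ✓; Oct starts Wed (31d); Nov starts Sat (30d); Dec starts Mon (31d) ✓.
Five-Tuesday months: April, July, September, December → 4.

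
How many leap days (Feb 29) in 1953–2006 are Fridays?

Leap years in 1953–2006: 13 of them.
Feb 29 weekday advances by 5 (mod 7) from one leap year to the next four years later (or differs when a century non-leap intervenes).
Leap-day weekdays: 1956:Wed 1960:Mon 1964:Sat 1968:Thu 1972:Tue 1976:Sun 1980:Fri✓ 1984:Wed 1988:Mon 1992:Sat 1996:Thu 2000:Tue 2004:Sun
Friday: 1980 → 1.

1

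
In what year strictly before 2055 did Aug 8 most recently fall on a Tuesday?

2051

From one year to the next, a fixed date's weekday advances by 1, or by 2 when a Feb 29 lies between the two dates.
2055: August 8 is Sunday.
2054: Saturday (−1)
2053: Friday (−1)
2052: Thursday (−1)
2051: Tuesday (−2)
Aug 8 falls on a Tuesday in 2051.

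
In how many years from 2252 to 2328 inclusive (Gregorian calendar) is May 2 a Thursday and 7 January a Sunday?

Check each year's weekday for May 2 and 7 January:
  2252: Sun/Wed  2253: Mon/Fri  2254: Tue/Sat  2255: Wed/Sun  2256: Fri/Mon  2257: Sat/Wed  2258: Sun/Thu  2259: Mon/Fri  2260: Wed/Sat  2261: Thu/Mon  2262: Fri/Tue  2263: Sat/Wed  2264: Mon/Thu  2265: Tue/Sat  …(49 more)…  2315: Sun/Thu  2316: Tue/Fri  2317: Wed/Sun  2318: Thu/Mon  2319: Fri/Tue  2320: Sun/Wed  2321: Mon/Fri  2322: Tue/Sat  2323: Wed/Sun  2324: Fri/Mon  2325: Sat/Wed  2326: Sun/Thu  2327: Mon/Fri  2328: Wed/Sat
Both conditions hold in: 2272, 2312 — 2.

2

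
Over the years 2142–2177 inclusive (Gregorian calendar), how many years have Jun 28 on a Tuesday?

5

Track Jun 28's weekday year by year (advancing +1, or +2 across a Feb 29):
  2142: Thu  2143: Fri (+1)  2144: Sun (+2)  2145: Mon (+1)  2146: Tue (+1) ✓
  2147: Wed (+1)  2148: Fri (+2)  2149: Sat (+1)  2150: Sun (+1)  2151: Mon (+1)
  2152: Wed (+2)  2153: Thu (+1)  2154: Fri (+1)  2155: Sat (+1)  … (8 more years) …
  2164: Thu (+2)  2165: Fri (+1)  2166: Sat (+1)  2167: Sun (+1)  2168: Tue (+2) ✓
  2169: Wed (+1)  2170: Thu (+1)  2171: Fri (+1)  2172: Sun (+2)  2173: Mon (+1)
  2174: Tue (+1) ✓  2175: Wed (+1)  2176: Fri (+2)  2177: Sat (+1)
Tuesday years: 2146, 2157, 2163, 2168, 2174 — 5 in total.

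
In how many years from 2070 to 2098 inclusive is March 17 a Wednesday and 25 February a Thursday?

3

Check each year's weekday for March 17 and 25 February:
  2070: Mon/Tue  2071: Tue/Wed  2072: Thu/Thu  2073: Fri/Sat  2074: Sat/Sun  2075: Sun/Mon  2076: Tue/Tue  2077: Wed/Thu ✓  2078: Thu/Fri  2079: Fri/Sat  2080: Sun/Sun  2081: Mon/Tue  2082: Tue/Wed  2083: Wed/Thu ✓  2084: Fri/Fri  2085: Sat/Sun  2086: Sun/Mon  2087: Mon/Tue  2088: Wed/Wed  2089: Thu/Fri  2090: Fri/Sat  2091: Sat/Sun  2092: Mon/Mon  2093: Tue/Wed  2094: Wed/Thu ✓  2095: Thu/Fri  2096: Sat/Sat  2097: Sun/Mon  2098: Mon/Tue
Both conditions hold in: 2077, 2083, 2094 — 3.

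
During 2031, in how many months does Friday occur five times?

4

A month of length L has five Fridays iff its first Friday is on day ≤ L−28 (so day 1–3 in a 31-day month, 1–2 in a 30-day month, day 1 in a leap February).
Checking each month of 2031: Jan starts Wed (31d) ✓; Feb starts Sat (28d); Mar starts Sat (31d); Apr starts Tue (30d); May starts Thu (31d) ✓; Jun starts Sun (30d); Jul starts Tue (31d); Aug starts Fri (31d) ✓; Sep starts Mon (30d); Oct starts Wed (31d) ✓; Nov starts Sat (30d); Dec starts Mon (31d).
Five-Friday months: January, May, August, October → 4.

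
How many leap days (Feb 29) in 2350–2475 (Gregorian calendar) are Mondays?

Leap years in 2350–2475: 31 of them.
Feb 29 weekday advances by 5 (mod 7) from one leap year to the next four years later (or differs when a century non-leap intervenes).
Leap-day weekdays: 2352:Fri 2356:Wed 2360:Mon✓ 2364:Sat 2368:Thu 2372:Tue 2376:Sun 2380:Fri 2384:Wed 2388:Mon✓ 2392:Sat 2396:Thu 2400:Tue …(5 more)… 2424:Thu 2428:Tue 2432:Sun 2436:Fri 2440:Wed 2444:Mon✓ 2448:Sat 2452:Thu 2456:Tue 2460:Sun 2464:Fri 2468:Wed 2472:Mon✓
Monday: 2360, 2388, 2416, 2444, 2472 → 5.

5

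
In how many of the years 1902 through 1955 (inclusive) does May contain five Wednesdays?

22

May has 31 days; it has five Wednesdays when Wednesday falls among the first (month-length − 28) days — i.e. when May 1 is one of Wednesday/Tuesday/Monday.
May 1 by year: 1902:Thu 1903:Fri 1904:Sun 1905:Mon✓ 1906:Tue✓ 1907:Wed✓ 1908:Fri 1909:Sat 1910:Sun 1911:Mon✓ 1912:Wed✓ 1913:Thu 1914:Fri 1915:Sat 1916:Mon✓ …(24 more)… 1941:Thu 1942:Fri 1943:Sat 1944:Mon✓ 1945:Tue✓ 1946:Wed✓ 1947:Thu 1948:Sat 1949:Sun 1950:Mon✓ 1951:Tue✓ 1952:Thu 1953:Fri 1954:Sat 1955:Sun
Years with five Wednesdays: 1905, 1906, 1907, 1911, 1912, 1916, 1917, 1918, 1922, 1923, 1928, 1929, 1933, 1934, 1935, 1939, 1940, 1944, 1945, 1946, 1950, 1951 → 22.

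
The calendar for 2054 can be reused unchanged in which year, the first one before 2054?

Two years share a calendar iff Jan 1 falls on the same weekday and both are leap or both are common. 2054: Jan 1 is Thursday, common year.
2053: Jan 1 Wednesday, common
2052: Jan 1 Monday, leap
2051: Jan 1 Sunday, common
2050: Jan 1 Saturday, common
2049: Jan 1 Friday, common
2048: Jan 1 Wednesday, leap
2047: Jan 1 Tuesday, common
2046: Jan 1 Monday, common
2045: Jan 1 Sunday, common
2044: Jan 1 Friday, leap
2043: Jan 1 Thursday, common
2043 matches on both conditions.

2043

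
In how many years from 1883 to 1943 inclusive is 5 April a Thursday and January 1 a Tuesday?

0

Check each year's weekday for 5 April and January 1:
  1883: Thu/Mon  1884: Sat/Tue  1885: Sun/Thu  1886: Mon/Fri  1887: Tue/Sat  1888: Thu/Sun  1889: Fri/Tue  1890: Sat/Wed  1891: Sun/Thu  1892: Tue/Fri  1893: Wed/Sun  1894: Thu/Mon  1895: Fri/Tue  1896: Sun/Wed  …(33 more)…  1930: Sat/Wed  1931: Sun/Thu  1932: Tue/Fri  1933: Wed/Sun  1934: Thu/Mon  1935: Fri/Tue  1936: Sun/Wed  1937: Mon/Fri  1938: Tue/Sat  1939: Wed/Sun  1940: Fri/Mon  1941: Sat/Wed  1942: Sun/Thu  1943: Mon/Fri
Both conditions hold in: no year — 0.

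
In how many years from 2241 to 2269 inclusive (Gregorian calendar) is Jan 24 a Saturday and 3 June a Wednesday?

Check each year's weekday for Jan 24 and 3 June:
  2241: Sun/Thu  2242: Mon/Fri  2243: Tue/Sat  2244: Wed/Mon  2245: Fri/Tue  2246: Sat/Wed ✓  2247: Sun/Thu  2248: Mon/Sat  2249: Wed/Sun  2250: Thu/Mon  2251: Fri/Tue  2252: Sat/Thu  2253: Mon/Fri  2254: Tue/Sat  2255: Wed/Sun  2256: Thu/Tue  2257: Sat/Wed ✓  2258: Sun/Thu  2259: Mon/Fri  2260: Tue/Sun  2261: Thu/Mon  2262: Fri/Tue  2263: Sat/Wed ✓  2264: Sun/Fri  2265: Tue/Sat  2266: Wed/Sun  2267: Thu/Mon  2268: Fri/Wed  2269: Sun/Thu
Both conditions hold in: 2246, 2257, 2263 — 3.

3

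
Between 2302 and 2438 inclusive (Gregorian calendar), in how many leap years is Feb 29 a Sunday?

5

Leap years in 2302–2438: 34 of them.
Feb 29 weekday advances by 5 (mod 7) from one leap year to the next four years later (or differs when a century non-leap intervenes).
Leap-day weekdays: 2304:Mon 2308:Sat 2312:Thu 2316:Tue 2320:Sun✓ 2324:Fri 2328:Wed 2332:Mon 2336:Sat 2340:Thu 2344:Tue 2348:Sun✓ 2352:Fri …(8 more)… 2388:Mon 2392:Sat 2396:Thu 2400:Tue 2404:Sun✓ 2408:Fri 2412:Wed 2416:Mon 2420:Sat 2424:Thu 2428:Tue 2432:Sun✓ 2436:Fri
Sunday: 2320, 2348, 2376, 2404, 2432 → 5.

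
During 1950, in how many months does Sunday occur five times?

A month of length L has five Sundays iff its first Sunday is on day ≤ L−28 (so day 1–3 in a 31-day month, 1–2 in a 30-day month, day 1 in a leap February).
Checking each month of 1950: Jan starts Sun (31d) ✓; Feb starts Wed (28d); Mar starts Wed (31d); Apr starts Sat (30d) ✓; May starts Mon (31d); Jun starts Thu (30d); Jul starts Sat (31d) ✓; Aug starts Tue (31d); Sep starts Fri (30d); Oct starts Sun (31d) ✓; Nov starts Wed (30d); Dec starts Fri (31d) ✓.
Five-Sunday months: January, April, July, October, December → 5.

5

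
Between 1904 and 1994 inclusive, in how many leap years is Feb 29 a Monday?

4

Leap years in 1904–1994: 23 of them.
Feb 29 weekday advances by 5 (mod 7) from one leap year to the next four years later (or differs when a century non-leap intervenes).
Leap-day weekdays: 1904:Mon✓ 1908:Sat 1912:Thu 1916:Tue 1920:Sun 1924:Fri 1928:Wed 1932:Mon✓ 1936:Sat 1940:Thu 1944:Tue 1948:Sun 1952:Fri 1956:Wed 1960:Mon✓ 1964:Sat 1968:Thu 1972:Tue 1976:Sun 1980:Fri 1984:Wed 1988:Mon✓ 1992:Sat
Monday: 1904, 1932, 1960, 1988 → 4.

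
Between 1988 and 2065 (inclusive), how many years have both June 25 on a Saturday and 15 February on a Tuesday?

8

Check each year's weekday for June 25 and 15 February:
  1988: Sat/Mon  1989: Sun/Wed  1990: Mon/Thu  1991: Tue/Fri  1992: Thu/Sat  1993: Fri/Mon  1994: Sat/Tue ✓  1995: Sun/Wed  1996: Tue/Thu  1997: Wed/Sat  1998: Thu/Sun  1999: Fri/Mon  2000: Sun/Tue  2001: Mon/Thu  …(50 more)…  2052: Tue/Thu  2053: Wed/Sat  2054: Thu/Sun  2055: Fri/Mon  2056: Sun/Tue  2057: Mon/Thu  2058: Tue/Fri  2059: Wed/Sat  2060: Fri/Sun  2061: Sat/Tue ✓  2062: Sun/Wed  2063: Mon/Thu  2064: Wed/Fri  2065: Thu/Sun
Both conditions hold in: 1994, 2005, 2011, 2022, 2033, 2039, 2050, 2061 — 8.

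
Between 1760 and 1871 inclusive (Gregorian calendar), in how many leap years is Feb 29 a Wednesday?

5

Leap years in 1760–1871: 27 of them.
Feb 29 weekday advances by 5 (mod 7) from one leap year to the next four years later (or differs when a century non-leap intervenes).
Leap-day weekdays: 1760:Fri 1764:Wed✓ 1768:Mon 1772:Sat 1776:Thu 1780:Tue 1784:Sun 1788:Fri 1792:Wed✓ 1796:Mon 1804:Wed✓ 1808:Mon 1812:Sat 1816:Thu 1820:Tue 1824:Sun 1828:Fri 1832:Wed✓ 1836:Mon 1840:Sat 1844:Thu 1848:Tue 1852:Sun 1856:Fri 1860:Wed✓ 1864:Mon 1868:Sat
Wednesday: 1764, 1792, 1804, 1832, 1860 → 5.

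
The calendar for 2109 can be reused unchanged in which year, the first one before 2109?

Two years share a calendar iff Jan 1 falls on the same weekday and both are leap or both are common. 2109: Jan 1 is Tuesday, common year.
2108: Jan 1 Sunday, leap
2107: Jan 1 Saturday, common
2106: Jan 1 Friday, common
2105: Jan 1 Thursday, common
2104: Jan 1 Tuesday, leap
2103: Jan 1 Monday, common
2102: Jan 1 Sunday, common
2101: Jan 1 Saturday, common
2100: Jan 1 Friday, common
2099: Jan 1 Thursday, common
2098: Jan 1 Wednesday, common
2097: Jan 1 Tuesday, common
2097 matches on both conditions.

2097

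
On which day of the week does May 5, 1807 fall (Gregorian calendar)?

Tuesday

January 1, 1807 is a Thursday.
May 5 is day 125 of the year, i.e. 124 days after Jan 1.
124 mod 7 = 5, so advance 5 weekdays from Thursday: Tuesday.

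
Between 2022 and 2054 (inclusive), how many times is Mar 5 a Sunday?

5

Track Mar 5's weekday year by year (advancing +1, or +2 across a Feb 29):
  2022: Sat  2023: Sun (+1) ✓  2024: Tue (+2)  2025: Wed (+1)  2026: Thu (+1)
  2027: Fri (+1)  2028: Sun (+2) ✓  2029: Mon (+1)  2030: Tue (+1)  2031: Wed (+1)
  2032: Fri (+2)  2033: Sat (+1)  2034: Sun (+1) ✓  2035: Mon (+1)  … (5 more years) …
  2041: Tue (+1)  2042: Wed (+1)  2043: Thu (+1)  2044: Sat (+2)  2045: Sun (+1) ✓
  2046: Mon (+1)  2047: Tue (+1)  2048: Thu (+2)  2049: Fri (+1)  2050: Sat (+1)
  2051: Sun (+1) ✓  2052: Tue (+2)  2053: Wed (+1)  2054: Thu (+1)
Sunday years: 2023, 2028, 2034, 2045, 2051 — 5 in total.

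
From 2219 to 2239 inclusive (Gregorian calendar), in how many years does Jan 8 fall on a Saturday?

3

Track Jan 8's weekday year by year (advancing +1, or +2 across a Feb 29):
  2219: Fri  2220: Sat (+1) ✓  2221: Mon (+2)  2222: Tue (+1)  2223: Wed (+1)
  2224: Thu (+1)  2225: Sat (+2) ✓  2226: Sun (+1)  2227: Mon (+1)  2228: Tue (+1)
  2229: Thu (+2)  2230: Fri (+1)  2231: Sat (+1) ✓  2232: Sun (+1)  2233: Tue (+2)
  2234: Wed (+1)  2235: Thu (+1)  2236: Fri (+1)  2237: Sun (+2)  2238: Mon (+1)
  2239: Tue (+1)
Saturday years: 2220, 2225, 2231 — 3 in total.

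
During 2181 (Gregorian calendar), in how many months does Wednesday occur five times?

4

A month of length L has five Wednesdays iff its first Wednesday is on day ≤ L−28 (so day 1–3 in a 31-day month, 1–2 in a 30-day month, day 1 in a leap February).
Checking each month of 2181: Jan starts Mon (31d) ✓; Feb starts Thu (28d); Mar starts Thu (31d); Apr starts Sun (30d); May starts Tue (31d) ✓; Jun starts Fri (30d); Jul starts Sun (31d); Aug starts Wed (31d) ✓; Sep starts Sat (30d); Oct starts Mon (31d) ✓; Nov starts Thu (30d); Dec starts Sat (31d).
Five-Wednesday months: January, May, August, October → 4.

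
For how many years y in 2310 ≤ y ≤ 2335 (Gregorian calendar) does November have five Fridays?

November has 30 days; it has five Fridays when Friday falls among the first (month-length − 28) days — i.e. when November 1 is one of Friday/Thursday.
November 1 by year: 2310:Tue 2311:Wed 2312:Fri✓ 2313:Sat 2314:Sun 2315:Mon 2316:Wed 2317:Thu✓ 2318:Fri✓ 2319:Sat 2320:Mon 2321:Tue 2322:Wed 2323:Thu✓ 2324:Sat 2325:Sun 2326:Mon 2327:Tue 2328:Thu✓ 2329:Fri✓ 2330:Sat 2331:Sun 2332:Tue 2333:Wed 2334:Thu✓ 2335:Fri✓
Years with five Fridays: 2312, 2317, 2318, 2323, 2328, 2329, 2334, 2335 → 8.

8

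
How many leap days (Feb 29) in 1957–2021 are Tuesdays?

2

Leap years in 1957–2021: 16 of them.
Feb 29 weekday advances by 5 (mod 7) from one leap year to the next four years later (or differs when a century non-leap intervenes).
Leap-day weekdays: 1960:Mon 1964:Sat 1968:Thu 1972:Tue✓ 1976:Sun 1980:Fri 1984:Wed 1988:Mon 1992:Sat 1996:Thu 2000:Tue✓ 2004:Sun 2008:Fri 2012:Wed 2016:Mon 2020:Sat
Tuesday: 1972, 2000 → 2.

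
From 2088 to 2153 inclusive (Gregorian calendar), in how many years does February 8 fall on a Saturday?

Track February 8's weekday year by year (advancing +1, or +2 across a Feb 29):
  2088: Sun  2089: Tue (+2)  2090: Wed (+1)  2091: Thu (+1)  2092: Fri (+1)
  2093: Sun (+2)  2094: Mon (+1)  2095: Tue (+1)  2096: Wed (+1)  2097: Fri (+2)
  2098: Sat (+1) ✓  2099: Sun (+1)  2100: Mon (+1)  2101: Tue (+1)  … (38 more years) …
  2140: Mon (+1)  2141: Wed (+2)  2142: Thu (+1)  2143: Fri (+1)  2144: Sat (+1) ✓
  2145: Mon (+2)  2146: Tue (+1)  2147: Wed (+1)  2148: Thu (+1)  2149: Sat (+2) ✓
  2150: Sun (+1)  2151: Mon (+1)  2152: Tue (+1)  2153: Thu (+2)
Saturday years: 2098, 2110, 2116, 2121, 2127, 2138, 2144, 2149 — 8 in total.

8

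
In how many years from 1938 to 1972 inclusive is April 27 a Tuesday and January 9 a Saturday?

4

Check each year's weekday for April 27 and January 9:
  1938: Wed/Sun  1939: Thu/Mon  1940: Sat/Tue  1941: Sun/Thu  1942: Mon/Fri  1943: Tue/Sat ✓  1944: Thu/Sun  1945: Fri/Tue  1946: Sat/Wed  1947: Sun/Thu  1948: Tue/Fri  1949: Wed/Sun  1950: Thu/Mon  1951: Fri/Tue  …(7 more)…  1959: Mon/Fri  1960: Wed/Sat  1961: Thu/Mon  1962: Fri/Tue  1963: Sat/Wed  1964: Mon/Thu  1965: Tue/Sat ✓  1966: Wed/Sun  1967: Thu/Mon  1968: Sat/Tue  1969: Sun/Thu  1970: Mon/Fri  1971: Tue/Sat ✓  1972: Thu/Sun
Both conditions hold in: 1943, 1954, 1965, 1971 — 4.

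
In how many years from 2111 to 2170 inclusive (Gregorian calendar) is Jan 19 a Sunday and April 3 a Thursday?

6

Check each year's weekday for Jan 19 and April 3:
  2111: Mon/Fri  2112: Tue/Sun  2113: Thu/Mon  2114: Fri/Tue  2115: Sat/Wed  2116: Sun/Fri  2117: Tue/Sat  2118: Wed/Sun  2119: Thu/Mon  2120: Fri/Wed  2121: Sun/Thu ✓  2122: Mon/Fri  2123: Tue/Sat  2124: Wed/Mon  …(32 more)…  2157: Wed/Sun  2158: Thu/Mon  2159: Fri/Tue  2160: Sat/Thu  2161: Mon/Fri  2162: Tue/Sat  2163: Wed/Sun  2164: Thu/Tue  2165: Sat/Wed  2166: Sun/Thu ✓  2167: Mon/Fri  2168: Tue/Sun  2169: Thu/Mon  2170: Fri/Tue
Both conditions hold in: 2121, 2127, 2138, 2149, 2155, 2166 — 6.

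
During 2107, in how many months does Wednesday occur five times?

4

A month of length L has five Wednesdays iff its first Wednesday is on day ≤ L−28 (so day 1–3 in a 31-day month, 1–2 in a 30-day month, day 1 in a leap February).
Checking each month of 2107: Jan starts Sat (31d); Feb starts Tue (28d); Mar starts Tue (31d) ✓; Apr starts Fri (30d); May starts Sun (31d); Jun starts Wed (30d) ✓; Jul starts Fri (31d); Aug starts Mon (31d) ✓; Sep starts Thu (30d); Oct starts Sat (31d); Nov starts Tue (30d) ✓; Dec starts Thu (31d).
Five-Wednesday months: March, June, August, November → 4.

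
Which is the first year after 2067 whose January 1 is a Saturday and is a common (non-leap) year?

Jan 1 advances by 2 weekdays after a leap year and by 1 after a common year.
2067: Jan 1 is Saturday.
2068: Sunday (leap)
2069: Tuesday
2070: Wednesday
2071: Thursday
2072: Friday (leap)
2073: Sunday
2074: Monday
2075: Tuesday
2076: Wednesday (leap)
2077: Friday
2078: Saturday
2078 begins on a Saturday and is a common year.

2078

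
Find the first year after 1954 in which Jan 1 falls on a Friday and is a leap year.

1960

Jan 1 advances by 2 weekdays after a leap year and by 1 after a common year.
1954: Jan 1 is Friday.
1955: Saturday
1956: Sunday (leap)
1957: Tuesday
1958: Wednesday
1959: Thursday
1960: Friday (leap)
1960 begins on a Friday and is a leap year.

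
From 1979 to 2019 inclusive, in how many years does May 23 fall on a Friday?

Track May 23's weekday year by year (advancing +1, or +2 across a Feb 29):
  1979: Wed  1980: Fri (+2) ✓  1981: Sat (+1)  1982: Sun (+1)  1983: Mon (+1)
  1984: Wed (+2)  1985: Thu (+1)  1986: Fri (+1) ✓  1987: Sat (+1)  1988: Mon (+2)
  1989: Tue (+1)  1990: Wed (+1)  1991: Thu (+1)  1992: Sat (+2)  … (13 more years) …
  2006: Tue (+1)  2007: Wed (+1)  2008: Fri (+2) ✓  2009: Sat (+1)  2010: Sun (+1)
  2011: Mon (+1)  2012: Wed (+2)  2013: Thu (+1)  2014: Fri (+1) ✓  2015: Sat (+1)
  2016: Mon (+2)  2017: Tue (+1)  2018: Wed (+1)  2019: Thu (+1)
Friday years: 1980, 1986, 1997, 2003, 2008, 2014 — 6 in total.

6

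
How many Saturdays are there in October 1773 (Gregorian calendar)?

October 1773 has 31 days and begins on Friday.
The first Saturday is October 2.
Saturdays fall on 2, 9, 16, 23, 30 — that's 5.

5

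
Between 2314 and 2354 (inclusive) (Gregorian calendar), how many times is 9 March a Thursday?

6

Track 9 March's weekday year by year (advancing +1, or +2 across a Feb 29):
  2314: Mon  2315: Tue (+1)  2316: Thu (+2) ✓  2317: Fri (+1)  2318: Sat (+1)
  2319: Sun (+1)  2320: Tue (+2)  2321: Wed (+1)  2322: Thu (+1) ✓  2323: Fri (+1)
  2324: Sun (+2)  2325: Mon (+1)  2326: Tue (+1)  2327: Wed (+1)  … (13 more years) …
  2341: Sun (+1)  2342: Mon (+1)  2343: Tue (+1)  2344: Thu (+2) ✓  2345: Fri (+1)
  2346: Sat (+1)  2347: Sun (+1)  2348: Tue (+2)  2349: Wed (+1)  2350: Thu (+1) ✓
  2351: Fri (+1)  2352: Sun (+2)  2353: Mon (+1)  2354: Tue (+1)
Thursday years: 2316, 2322, 2333, 2339, 2344, 2350 — 6 in total.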